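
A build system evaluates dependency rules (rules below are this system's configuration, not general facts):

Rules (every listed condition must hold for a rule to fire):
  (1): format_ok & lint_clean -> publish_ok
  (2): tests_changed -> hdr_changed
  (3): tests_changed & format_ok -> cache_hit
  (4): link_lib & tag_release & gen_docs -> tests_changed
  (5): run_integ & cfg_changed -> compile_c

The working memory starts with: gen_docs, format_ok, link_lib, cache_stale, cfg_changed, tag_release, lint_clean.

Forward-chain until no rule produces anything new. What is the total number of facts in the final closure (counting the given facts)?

Round 1: (1) [format_ok & lint_clean -> publish_ok]; (4) [link_lib & tag_release & gen_docs -> tests_changed]. Adds publish_ok, tests_changed.
Round 2: (2) [tests_changed -> hdr_changed]; (3) [tests_changed & format_ok -> cache_hit]. Adds hdr_changed, cache_hit.
Closure: {cache_hit, cache_stale, cfg_changed, format_ok, gen_docs, hdr_changed, link_lib, lint_clean, publish_ok, tag_release, tests_changed} — 11 facts.

11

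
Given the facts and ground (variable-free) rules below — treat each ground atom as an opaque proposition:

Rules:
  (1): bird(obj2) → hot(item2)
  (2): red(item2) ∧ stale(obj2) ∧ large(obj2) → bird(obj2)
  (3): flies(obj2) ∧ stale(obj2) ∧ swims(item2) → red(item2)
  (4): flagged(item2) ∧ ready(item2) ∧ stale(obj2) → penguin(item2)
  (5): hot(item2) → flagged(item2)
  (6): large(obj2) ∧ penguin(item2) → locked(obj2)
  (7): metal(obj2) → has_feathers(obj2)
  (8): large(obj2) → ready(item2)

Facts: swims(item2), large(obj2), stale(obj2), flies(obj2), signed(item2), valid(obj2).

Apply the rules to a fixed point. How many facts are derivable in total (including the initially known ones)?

13

Round 1: (3) [flies(obj2) ∧ stale(obj2) ∧ swims(item2) → red(item2)]; (8) [large(obj2) → ready(item2)]. Adds red(item2), ready(item2).
Round 2: (2) [red(item2) ∧ stale(obj2) ∧ large(obj2) → bird(obj2)]. Adds bird(obj2).
Round 3: (1) [bird(obj2) → hot(item2)]. Adds hot(item2).
Round 4: (5) [hot(item2) → flagged(item2)]. Adds flagged(item2).
Round 5: (4) [flagged(item2) ∧ ready(item2) ∧ stale(obj2) → penguin(item2)]. Adds penguin(item2).
Round 6: (6) [large(obj2) ∧ penguin(item2) → locked(obj2)]. Adds locked(obj2).
Closure: {bird(obj2), flagged(item2), flies(obj2), hot(item2), large(obj2), locked(obj2), penguin(item2), ready(item2), red(item2), signed(item2), stale(obj2), swims(item2), valid(obj2)} — 13 facts.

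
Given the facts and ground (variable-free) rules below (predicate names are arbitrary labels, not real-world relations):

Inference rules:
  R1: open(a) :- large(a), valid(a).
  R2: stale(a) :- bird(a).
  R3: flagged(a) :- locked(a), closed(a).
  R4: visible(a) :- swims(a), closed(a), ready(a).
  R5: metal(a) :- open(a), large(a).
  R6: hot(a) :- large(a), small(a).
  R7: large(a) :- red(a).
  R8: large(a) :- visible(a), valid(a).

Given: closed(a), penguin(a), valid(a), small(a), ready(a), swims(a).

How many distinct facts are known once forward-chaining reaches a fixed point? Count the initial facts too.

Round 1 — R4, derive visible(a).
Round 2 — R8, derive large(a).
Round 3 — R1, R6, derive open(a), hot(a).
Round 4 — R5, derive metal(a).
Closure: {closed(a), hot(a), large(a), metal(a), open(a), penguin(a), ready(a), small(a), swims(a), valid(a), visible(a)} — 11 facts.

11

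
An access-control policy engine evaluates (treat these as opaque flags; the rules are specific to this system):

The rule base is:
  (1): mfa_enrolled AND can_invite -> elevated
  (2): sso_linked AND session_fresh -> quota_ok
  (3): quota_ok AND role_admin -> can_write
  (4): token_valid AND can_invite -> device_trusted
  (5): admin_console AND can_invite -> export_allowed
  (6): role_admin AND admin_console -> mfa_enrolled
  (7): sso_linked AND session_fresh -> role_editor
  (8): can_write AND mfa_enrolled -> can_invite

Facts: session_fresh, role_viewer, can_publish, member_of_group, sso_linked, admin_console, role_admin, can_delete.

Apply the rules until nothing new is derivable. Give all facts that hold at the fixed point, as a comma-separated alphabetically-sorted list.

Round 1 — (2), (6), (7), derive quota_ok, mfa_enrolled, role_editor.
Round 2 — (3), derive can_write.
Round 3 — (8), derive can_invite.
Round 4 — (1), (5), derive elevated, export_allowed.

admin_console, can_delete, can_invite, can_publish, can_write, elevated, export_allowed, member_of_group, mfa_enrolled, quota_ok, role_admin, role_editor, role_viewer, session_fresh, sso_linked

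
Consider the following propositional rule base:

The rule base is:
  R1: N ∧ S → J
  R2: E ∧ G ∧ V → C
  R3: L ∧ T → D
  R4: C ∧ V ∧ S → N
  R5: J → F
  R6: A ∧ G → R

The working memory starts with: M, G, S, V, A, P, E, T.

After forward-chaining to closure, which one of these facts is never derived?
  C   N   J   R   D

Round 1: R2 [E ∧ G ∧ V → C]; R6 [A ∧ G → R]. New: C, R.
Round 2: R4 [C ∧ V ∧ S → N]. New: N.
Round 3: R1 [N ∧ S → J]. New: J.
Round 4: R5 [J → F]. New: F.
Derived: R (round 1), C (round 1), J (round 3), N (round 2). D never appears in any round.

D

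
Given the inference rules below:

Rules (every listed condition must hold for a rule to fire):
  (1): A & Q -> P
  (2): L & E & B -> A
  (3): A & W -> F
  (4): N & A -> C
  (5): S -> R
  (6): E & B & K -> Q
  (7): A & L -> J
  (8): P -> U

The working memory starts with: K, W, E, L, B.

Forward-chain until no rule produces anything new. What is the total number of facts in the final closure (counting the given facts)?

Round 1: (2) [L & E & B -> A]; (6) [E & B & K -> Q]. New: A, Q.
Round 2: (1) [A & Q -> P]; (3) [A & W -> F]; (7) [A & L -> J]. New: P, F, J.
Round 3: (8) [P -> U]. New: U.
Closure: {A, B, E, F, J, K, L, P, Q, U, W} — 11 facts.

11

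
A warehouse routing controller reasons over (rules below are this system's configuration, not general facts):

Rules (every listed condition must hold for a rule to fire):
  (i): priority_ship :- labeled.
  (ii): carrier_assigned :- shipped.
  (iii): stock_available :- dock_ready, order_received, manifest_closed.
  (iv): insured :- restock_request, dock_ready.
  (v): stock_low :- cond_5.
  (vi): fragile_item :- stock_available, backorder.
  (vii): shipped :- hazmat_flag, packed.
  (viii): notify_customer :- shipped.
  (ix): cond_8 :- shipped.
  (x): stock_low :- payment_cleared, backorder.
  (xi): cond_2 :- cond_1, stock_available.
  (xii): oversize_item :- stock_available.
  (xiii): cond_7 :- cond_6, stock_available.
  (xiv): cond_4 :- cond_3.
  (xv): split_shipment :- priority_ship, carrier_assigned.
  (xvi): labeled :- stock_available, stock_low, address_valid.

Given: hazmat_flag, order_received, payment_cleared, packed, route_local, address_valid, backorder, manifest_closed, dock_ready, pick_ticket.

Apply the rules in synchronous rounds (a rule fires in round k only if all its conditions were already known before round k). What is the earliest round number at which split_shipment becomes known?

Round 1: (iii) [stock_available :- dock_ready, order_received, manifest_closed.]; (vii) [shipped :- hazmat_flag, packed.]; (x) [stock_low :- payment_cleared, backorder.]. New: stock_available, shipped, stock_low.
Round 2: (ii) [carrier_assigned :- shipped.]; (vi) [fragile_item :- stock_available, backorder.]; (viii) [notify_customer :- shipped.]; (ix) [cond_8 :- shipped.]; (xii) [oversize_item :- stock_available.]; (xvi) [labeled :- stock_available, stock_low, address_valid.]. New: carrier_assigned, fragile_item, notify_customer, cond_8, oversize_item, labeled.
Round 3: (i) [priority_ship :- labeled.]. New: priority_ship.
Round 4: (xv) [split_shipment :- priority_ship, carrier_assigned.]. New: split_shipment.
split_shipment first appears in round 4.

4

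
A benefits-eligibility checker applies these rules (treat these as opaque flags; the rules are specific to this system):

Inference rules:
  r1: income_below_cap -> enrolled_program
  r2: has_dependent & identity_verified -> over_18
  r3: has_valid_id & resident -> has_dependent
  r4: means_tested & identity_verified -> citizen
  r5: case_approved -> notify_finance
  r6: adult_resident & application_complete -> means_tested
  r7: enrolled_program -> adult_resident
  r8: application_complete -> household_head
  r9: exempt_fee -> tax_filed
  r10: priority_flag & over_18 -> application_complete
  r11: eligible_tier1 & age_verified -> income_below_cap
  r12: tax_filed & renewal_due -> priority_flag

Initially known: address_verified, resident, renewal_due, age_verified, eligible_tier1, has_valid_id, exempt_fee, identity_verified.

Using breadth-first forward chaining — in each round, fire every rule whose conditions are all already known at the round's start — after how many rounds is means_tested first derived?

Round 1: r3 [has_valid_id & resident -> has_dependent]; r9 [exempt_fee -> tax_filed]; r11 [eligible_tier1 & age_verified -> income_below_cap]. New: has_dependent, tax_filed, income_below_cap.
Round 2: r1 [income_below_cap -> enrolled_program]; r2 [has_dependent & identity_verified -> over_18]; r12 [tax_filed & renewal_due -> priority_flag]. New: enrolled_program, over_18, priority_flag.
Round 3: r7 [enrolled_program -> adult_resident]; r10 [priority_flag & over_18 -> application_complete]. New: adult_resident, application_complete.
Round 4: r6 [adult_resident & application_complete -> means_tested]; r8 [application_complete -> household_head]. New: means_tested, household_head.
means_tested first appears in round 4.

4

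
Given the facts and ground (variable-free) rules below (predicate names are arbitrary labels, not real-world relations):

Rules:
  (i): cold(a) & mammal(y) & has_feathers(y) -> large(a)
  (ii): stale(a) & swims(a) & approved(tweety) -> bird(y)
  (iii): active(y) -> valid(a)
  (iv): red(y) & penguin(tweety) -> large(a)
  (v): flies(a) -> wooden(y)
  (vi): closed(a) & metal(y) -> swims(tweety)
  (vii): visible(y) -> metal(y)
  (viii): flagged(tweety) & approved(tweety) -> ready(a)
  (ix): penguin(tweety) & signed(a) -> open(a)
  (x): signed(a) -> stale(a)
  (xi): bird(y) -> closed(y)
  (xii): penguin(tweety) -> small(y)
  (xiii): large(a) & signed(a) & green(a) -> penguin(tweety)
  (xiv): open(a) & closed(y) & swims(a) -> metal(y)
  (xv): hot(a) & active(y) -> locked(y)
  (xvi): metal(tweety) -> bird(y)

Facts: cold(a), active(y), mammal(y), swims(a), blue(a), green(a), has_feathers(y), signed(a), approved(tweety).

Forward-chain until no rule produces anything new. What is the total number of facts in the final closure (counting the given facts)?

Round 1 fires (i), (iii), (x), giving large(a), valid(a), stale(a).
Round 2 fires (ii), (xiii), giving bird(y), penguin(tweety).
Round 3 fires (ix), (xi), (xii), giving open(a), closed(y), small(y).
Round 4 fires (xiv), giving metal(y).
Closure: {active(y), approved(tweety), bird(y), blue(a), closed(y), cold(a), green(a), has_feathers(y), large(a), mammal(y), metal(y), open(a), penguin(tweety), signed(a), small(y), stale(a), swims(a), valid(a)} — 18 facts.

18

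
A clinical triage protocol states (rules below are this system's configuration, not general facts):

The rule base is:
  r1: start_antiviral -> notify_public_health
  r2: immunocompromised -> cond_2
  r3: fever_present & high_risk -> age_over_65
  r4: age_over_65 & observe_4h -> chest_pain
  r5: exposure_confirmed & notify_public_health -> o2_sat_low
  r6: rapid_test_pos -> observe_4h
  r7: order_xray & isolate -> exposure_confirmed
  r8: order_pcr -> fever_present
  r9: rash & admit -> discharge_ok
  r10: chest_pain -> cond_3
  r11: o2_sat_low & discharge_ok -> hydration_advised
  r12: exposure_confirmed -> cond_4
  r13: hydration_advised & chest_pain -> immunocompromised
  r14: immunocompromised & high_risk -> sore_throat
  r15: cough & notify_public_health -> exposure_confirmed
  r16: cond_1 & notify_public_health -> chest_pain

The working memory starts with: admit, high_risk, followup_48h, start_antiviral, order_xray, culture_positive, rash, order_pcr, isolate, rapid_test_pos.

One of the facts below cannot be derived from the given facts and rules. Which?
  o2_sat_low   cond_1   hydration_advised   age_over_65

Round 1 — r1, r6, r7, r8, r9, derive notify_public_health, observe_4h, exposure_confirmed, fever_present, discharge_ok.
Round 2 — r3, r5, r12, derive age_over_65, o2_sat_low, cond_4.
Round 3 — r4, r11, derive chest_pain, hydration_advised.
Round 4 — r10, r13, derive cond_3, immunocompromised.
Round 5 — r2, r14, derive cond_2, sore_throat.
Derived: o2_sat_low (round 2), age_over_65 (round 2), hydration_advised (round 3). cond_1 never appears in any round.

cond_1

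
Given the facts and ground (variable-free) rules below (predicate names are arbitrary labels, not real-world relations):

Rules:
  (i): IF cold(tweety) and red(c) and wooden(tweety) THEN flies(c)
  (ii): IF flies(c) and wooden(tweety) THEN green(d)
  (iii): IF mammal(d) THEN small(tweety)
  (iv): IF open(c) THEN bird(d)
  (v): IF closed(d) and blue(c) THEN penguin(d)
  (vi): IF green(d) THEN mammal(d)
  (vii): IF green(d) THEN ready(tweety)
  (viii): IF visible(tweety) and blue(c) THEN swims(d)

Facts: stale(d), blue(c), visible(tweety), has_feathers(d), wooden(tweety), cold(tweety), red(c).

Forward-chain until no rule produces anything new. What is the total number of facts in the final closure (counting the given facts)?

13

Round 1: (i) [IF cold(tweety) and red(c) and wooden(tweety) THEN flies(c)]; (viii) [IF visible(tweety) and blue(c) THEN swims(d)]. New: flies(c), swims(d).
Round 2: (ii) [IF flies(c) and wooden(tweety) THEN green(d)]. New: green(d).
Round 3: (vi) [IF green(d) THEN mammal(d)]; (vii) [IF green(d) THEN ready(tweety)]. New: mammal(d), ready(tweety).
Round 4: (iii) [IF mammal(d) THEN small(tweety)]. New: small(tweety).
Closure: {blue(c), cold(tweety), flies(c), green(d), has_feathers(d), mammal(d), ready(tweety), red(c), small(tweety), stale(d), swims(d), visible(tweety), wooden(tweety)} — 13 facts.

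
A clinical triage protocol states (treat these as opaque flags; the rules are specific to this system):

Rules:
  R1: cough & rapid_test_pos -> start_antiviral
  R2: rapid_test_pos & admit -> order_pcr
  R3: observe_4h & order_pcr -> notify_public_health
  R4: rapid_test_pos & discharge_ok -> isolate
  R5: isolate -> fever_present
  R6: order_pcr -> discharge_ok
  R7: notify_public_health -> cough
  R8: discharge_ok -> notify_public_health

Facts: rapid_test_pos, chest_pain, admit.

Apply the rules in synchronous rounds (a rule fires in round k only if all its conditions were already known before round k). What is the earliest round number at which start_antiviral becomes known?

[1] R2 [rapid_test_pos & admit -> order_pcr]. ⇒ new: order_pcr.
[2] R6 [order_pcr -> discharge_ok]. ⇒ new: discharge_ok.
[3] R4 [rapid_test_pos & discharge_ok -> isolate]; R8 [discharge_ok -> notify_public_health]. ⇒ new: isolate, notify_public_health.
[4] R5 [isolate -> fever_present]; R7 [notify_public_health -> cough]. ⇒ new: fever_present, cough.
[5] R1 [cough & rapid_test_pos -> start_antiviral]. ⇒ new: start_antiviral.
start_antiviral first appears in round 5.

5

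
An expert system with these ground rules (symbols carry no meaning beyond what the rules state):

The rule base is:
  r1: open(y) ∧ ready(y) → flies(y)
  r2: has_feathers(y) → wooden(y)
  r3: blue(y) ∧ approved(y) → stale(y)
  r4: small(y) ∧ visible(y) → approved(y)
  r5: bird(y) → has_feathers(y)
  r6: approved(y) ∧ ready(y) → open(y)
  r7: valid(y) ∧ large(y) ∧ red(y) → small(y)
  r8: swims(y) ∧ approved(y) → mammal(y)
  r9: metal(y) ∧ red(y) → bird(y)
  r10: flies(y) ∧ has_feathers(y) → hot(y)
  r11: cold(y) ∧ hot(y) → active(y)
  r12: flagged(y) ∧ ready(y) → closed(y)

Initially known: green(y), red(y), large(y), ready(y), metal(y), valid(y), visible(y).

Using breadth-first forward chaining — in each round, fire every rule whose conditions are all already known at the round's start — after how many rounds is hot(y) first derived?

5

Round 1: r7 [valid(y) ∧ large(y) ∧ red(y) → small(y)]; r9 [metal(y) ∧ red(y) → bird(y)]. New: small(y), bird(y).
Round 2: r4 [small(y) ∧ visible(y) → approved(y)]; r5 [bird(y) → has_feathers(y)]. New: approved(y), has_feathers(y).
Round 3: r2 [has_feathers(y) → wooden(y)]; r6 [approved(y) ∧ ready(y) → open(y)]. New: wooden(y), open(y).
Round 4: r1 [open(y) ∧ ready(y) → flies(y)]. New: flies(y).
Round 5: r10 [flies(y) ∧ has_feathers(y) → hot(y)]. New: hot(y).
hot(y) first appears in round 5.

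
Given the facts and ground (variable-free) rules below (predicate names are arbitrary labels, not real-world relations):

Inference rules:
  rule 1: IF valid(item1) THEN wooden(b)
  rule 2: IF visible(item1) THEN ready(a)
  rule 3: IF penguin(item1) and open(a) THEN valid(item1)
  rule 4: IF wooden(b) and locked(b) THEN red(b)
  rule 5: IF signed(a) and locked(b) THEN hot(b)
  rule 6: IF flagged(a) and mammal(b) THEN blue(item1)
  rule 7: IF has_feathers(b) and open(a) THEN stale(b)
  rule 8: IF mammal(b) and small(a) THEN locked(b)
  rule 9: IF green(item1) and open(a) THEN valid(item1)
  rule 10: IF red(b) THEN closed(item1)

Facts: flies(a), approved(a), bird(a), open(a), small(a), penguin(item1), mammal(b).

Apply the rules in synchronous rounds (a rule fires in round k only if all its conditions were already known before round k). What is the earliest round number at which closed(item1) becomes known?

Round 1: rule 3 [IF penguin(item1) and open(a) THEN valid(item1)]; rule 8 [IF mammal(b) and small(a) THEN locked(b)]. Adds valid(item1), locked(b).
Round 2: rule 1 [IF valid(item1) THEN wooden(b)]. Adds wooden(b).
Round 3: rule 4 [IF wooden(b) and locked(b) THEN red(b)]. Adds red(b).
Round 4: rule 10 [IF red(b) THEN closed(item1)]. Adds closed(item1).
closed(item1) first appears in round 4.

4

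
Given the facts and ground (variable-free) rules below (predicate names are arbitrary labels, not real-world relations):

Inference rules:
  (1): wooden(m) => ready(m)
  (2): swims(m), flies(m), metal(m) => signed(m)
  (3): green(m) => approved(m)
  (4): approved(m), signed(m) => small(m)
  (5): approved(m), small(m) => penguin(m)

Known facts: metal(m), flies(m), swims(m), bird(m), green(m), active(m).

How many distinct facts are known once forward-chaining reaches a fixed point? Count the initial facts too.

10

Round 1: (2) [swims(m), flies(m), metal(m) => signed(m)]; (3) [green(m) => approved(m)]. New: signed(m), approved(m).
Round 2: (4) [approved(m), signed(m) => small(m)]. New: small(m).
Round 3: (5) [approved(m), small(m) => penguin(m)]. New: penguin(m).
Closure: {active(m), approved(m), bird(m), flies(m), green(m), metal(m), penguin(m), signed(m), small(m), swims(m)} — 10 facts.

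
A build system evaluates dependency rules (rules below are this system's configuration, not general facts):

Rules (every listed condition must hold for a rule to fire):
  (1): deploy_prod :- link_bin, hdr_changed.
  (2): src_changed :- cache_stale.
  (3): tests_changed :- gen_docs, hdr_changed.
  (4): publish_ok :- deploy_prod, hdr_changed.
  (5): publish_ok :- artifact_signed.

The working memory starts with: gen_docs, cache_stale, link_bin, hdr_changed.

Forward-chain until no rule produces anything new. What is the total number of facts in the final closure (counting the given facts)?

Round 1 fires (1), (2), (3), giving deploy_prod, src_changed, tests_changed.
Round 2 fires (4), giving publish_ok.
Closure: {cache_stale, deploy_prod, gen_docs, hdr_changed, link_bin, publish_ok, src_changed, tests_changed} — 8 facts.

8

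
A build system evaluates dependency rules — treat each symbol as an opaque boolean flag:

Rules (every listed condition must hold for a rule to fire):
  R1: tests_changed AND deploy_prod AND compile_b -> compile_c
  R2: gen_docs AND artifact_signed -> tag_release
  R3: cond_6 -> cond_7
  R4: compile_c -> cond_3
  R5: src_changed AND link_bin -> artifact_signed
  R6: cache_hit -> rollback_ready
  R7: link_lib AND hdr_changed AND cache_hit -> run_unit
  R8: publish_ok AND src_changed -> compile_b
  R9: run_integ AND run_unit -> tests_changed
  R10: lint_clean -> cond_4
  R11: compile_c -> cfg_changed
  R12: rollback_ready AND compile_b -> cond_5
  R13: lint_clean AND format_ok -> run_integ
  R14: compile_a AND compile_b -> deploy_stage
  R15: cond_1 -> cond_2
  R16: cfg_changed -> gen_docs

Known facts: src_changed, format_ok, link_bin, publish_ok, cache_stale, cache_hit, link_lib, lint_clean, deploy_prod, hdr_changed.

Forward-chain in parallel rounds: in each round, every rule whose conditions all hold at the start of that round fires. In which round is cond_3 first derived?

4

[1] R5 [src_changed AND link_bin -> artifact_signed]; R6 [cache_hit -> rollback_ready]; R7 [link_lib AND hdr_changed AND cache_hit -> run_unit]; R8 [publish_ok AND src_changed -> compile_b]; R10 [lint_clean -> cond_4]; R13 [lint_clean AND format_ok -> run_integ]. ⇒ new: artifact_signed, rollback_ready, run_unit, compile_b, cond_4, run_integ.
[2] R9 [run_integ AND run_unit -> tests_changed]; R12 [rollback_ready AND compile_b -> cond_5]. ⇒ new: tests_changed, cond_5.
[3] R1 [tests_changed AND deploy_prod AND compile_b -> compile_c]. ⇒ new: compile_c.
[4] R4 [compile_c -> cond_3]; R11 [compile_c -> cfg_changed]. ⇒ new: cond_3, cfg_changed.
cond_3 first appears in round 4.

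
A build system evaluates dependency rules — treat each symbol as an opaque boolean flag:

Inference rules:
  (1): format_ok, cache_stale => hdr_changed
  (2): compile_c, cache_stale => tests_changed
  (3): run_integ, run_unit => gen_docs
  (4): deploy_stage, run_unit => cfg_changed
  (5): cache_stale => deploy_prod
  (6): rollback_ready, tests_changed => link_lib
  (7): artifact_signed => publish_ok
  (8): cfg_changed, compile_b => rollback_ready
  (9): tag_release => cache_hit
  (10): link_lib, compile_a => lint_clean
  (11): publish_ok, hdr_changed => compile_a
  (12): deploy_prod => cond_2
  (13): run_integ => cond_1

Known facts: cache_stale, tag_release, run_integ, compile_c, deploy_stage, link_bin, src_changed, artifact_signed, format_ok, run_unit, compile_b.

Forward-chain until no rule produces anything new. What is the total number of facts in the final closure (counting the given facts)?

Round 1: (1) [format_ok, cache_stale => hdr_changed]; (2) [compile_c, cache_stale => tests_changed]; (3) [run_integ, run_unit => gen_docs]; (4) [deploy_stage, run_unit => cfg_changed]; (5) [cache_stale => deploy_prod]; (7) [artifact_signed => publish_ok]; (9) [tag_release => cache_hit]; (13) [run_integ => cond_1]. Adds hdr_changed, tests_changed, gen_docs, cfg_changed, deploy_prod, publish_ok, cache_hit, cond_1.
Round 2: (8) [cfg_changed, compile_b => rollback_ready]; (11) [publish_ok, hdr_changed => compile_a]; (12) [deploy_prod => cond_2]. Adds rollback_ready, compile_a, cond_2.
Round 3: (6) [rollback_ready, tests_changed => link_lib]. Adds link_lib.
Round 4: (10) [link_lib, compile_a => lint_clean]. Adds lint_clean.
Closure: {artifact_signed, cache_hit, cache_stale, cfg_changed, compile_a, compile_b, compile_c, cond_1, cond_2, deploy_prod, deploy_stage, format_ok, gen_docs, hdr_changed, link_bin, link_lib, lint_clean, publish_ok, rollback_ready, run_integ, run_unit, src_changed, tag_release, tests_changed} — 24 facts.

24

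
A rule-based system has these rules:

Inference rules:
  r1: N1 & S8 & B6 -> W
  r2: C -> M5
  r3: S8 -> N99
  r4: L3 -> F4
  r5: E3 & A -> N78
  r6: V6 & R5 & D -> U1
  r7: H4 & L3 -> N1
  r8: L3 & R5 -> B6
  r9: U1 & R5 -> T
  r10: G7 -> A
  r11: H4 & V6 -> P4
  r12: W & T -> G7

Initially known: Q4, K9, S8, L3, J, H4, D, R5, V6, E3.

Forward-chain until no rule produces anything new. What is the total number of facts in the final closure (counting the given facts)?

[1] r3 [S8 -> N99]; r4 [L3 -> F4]; r6 [V6 & R5 & D -> U1]; r7 [H4 & L3 -> N1]; r8 [L3 & R5 -> B6]; r11 [H4 & V6 -> P4]. ⇒ new: N99, F4, U1, N1, B6, P4.
[2] r1 [N1 & S8 & B6 -> W]; r9 [U1 & R5 -> T]. ⇒ new: W, T.
[3] r12 [W & T -> G7]. ⇒ new: G7.
[4] r10 [G7 -> A]. ⇒ new: A.
[5] r5 [E3 & A -> N78]. ⇒ new: N78.
Closure: {A, B6, D, E3, F4, G7, H4, J, K9, L3, N1, N78, N99, P4, Q4, R5, S8, T, U1, V6, W} — 21 facts.

21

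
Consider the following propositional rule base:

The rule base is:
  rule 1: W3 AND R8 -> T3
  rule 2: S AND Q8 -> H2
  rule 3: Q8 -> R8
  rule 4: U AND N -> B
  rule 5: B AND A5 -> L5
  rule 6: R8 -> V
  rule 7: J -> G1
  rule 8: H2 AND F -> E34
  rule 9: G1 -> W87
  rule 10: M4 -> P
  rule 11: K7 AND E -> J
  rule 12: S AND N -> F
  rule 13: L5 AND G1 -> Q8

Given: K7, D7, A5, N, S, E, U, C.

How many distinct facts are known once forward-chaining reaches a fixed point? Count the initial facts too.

19

Round 1: rule 4 [U AND N -> B]; rule 11 [K7 AND E -> J]; rule 12 [S AND N -> F]. New: B, J, F.
Round 2: rule 5 [B AND A5 -> L5]; rule 7 [J -> G1]. New: L5, G1.
Round 3: rule 9 [G1 -> W87]; rule 13 [L5 AND G1 -> Q8]. New: W87, Q8.
Round 4: rule 2 [S AND Q8 -> H2]; rule 3 [Q8 -> R8]. New: H2, R8.
Round 5: rule 6 [R8 -> V]; rule 8 [H2 AND F -> E34]. New: V, E34.
Closure: {A5, B, C, D7, E, E34, F, G1, H2, J, K7, L5, N, Q8, R8, S, U, V, W87} — 19 facts.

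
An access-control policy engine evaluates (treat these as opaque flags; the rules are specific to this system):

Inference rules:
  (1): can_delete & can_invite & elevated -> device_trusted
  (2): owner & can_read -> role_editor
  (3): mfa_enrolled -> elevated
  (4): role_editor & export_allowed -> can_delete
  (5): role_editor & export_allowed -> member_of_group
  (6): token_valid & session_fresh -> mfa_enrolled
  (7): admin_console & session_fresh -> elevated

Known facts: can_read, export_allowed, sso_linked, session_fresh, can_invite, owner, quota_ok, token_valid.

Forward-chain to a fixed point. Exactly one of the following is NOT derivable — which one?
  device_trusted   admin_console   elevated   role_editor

admin_console

Round 1: (2) [owner & can_read -> role_editor]; (6) [token_valid & session_fresh -> mfa_enrolled]. New: role_editor, mfa_enrolled.
Round 2: (3) [mfa_enrolled -> elevated]; (4) [role_editor & export_allowed -> can_delete]; (5) [role_editor & export_allowed -> member_of_group]. New: elevated, can_delete, member_of_group.
Round 3: (1) [can_delete & can_invite & elevated -> device_trusted]. New: device_trusted.
Derived: role_editor (round 1), device_trusted (round 3), elevated (round 2). admin_console never appears in any round.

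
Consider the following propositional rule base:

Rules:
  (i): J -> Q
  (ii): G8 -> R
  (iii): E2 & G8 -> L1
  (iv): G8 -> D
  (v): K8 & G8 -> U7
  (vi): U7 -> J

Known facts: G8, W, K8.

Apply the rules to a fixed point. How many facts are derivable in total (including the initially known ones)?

Round 1 — (ii), (iv), (v), derive R, D, U7.
Round 2 — (vi), derive J.
Round 3 — (i), derive Q.
Closure: {D, G8, J, K8, Q, R, U7, W} — 8 facts.

8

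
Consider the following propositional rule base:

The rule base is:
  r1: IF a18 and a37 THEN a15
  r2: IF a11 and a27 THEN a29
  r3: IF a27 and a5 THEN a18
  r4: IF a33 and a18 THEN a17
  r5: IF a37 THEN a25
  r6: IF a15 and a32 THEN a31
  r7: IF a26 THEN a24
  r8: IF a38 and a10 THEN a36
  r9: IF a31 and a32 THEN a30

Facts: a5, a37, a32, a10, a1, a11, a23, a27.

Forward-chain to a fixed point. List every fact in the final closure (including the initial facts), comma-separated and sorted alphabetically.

[1] r2 [IF a11 and a27 THEN a29]; r3 [IF a27 and a5 THEN a18]; r5 [IF a37 THEN a25]. ⇒ new: a29, a18, a25.
[2] r1 [IF a18 and a37 THEN a15]. ⇒ new: a15.
[3] r6 [IF a15 and a32 THEN a31]. ⇒ new: a31.
[4] r9 [IF a31 and a32 THEN a30]. ⇒ new: a30.

a1, a10, a11, a15, a18, a23, a25, a27, a29, a30, a31, a32, a37, a5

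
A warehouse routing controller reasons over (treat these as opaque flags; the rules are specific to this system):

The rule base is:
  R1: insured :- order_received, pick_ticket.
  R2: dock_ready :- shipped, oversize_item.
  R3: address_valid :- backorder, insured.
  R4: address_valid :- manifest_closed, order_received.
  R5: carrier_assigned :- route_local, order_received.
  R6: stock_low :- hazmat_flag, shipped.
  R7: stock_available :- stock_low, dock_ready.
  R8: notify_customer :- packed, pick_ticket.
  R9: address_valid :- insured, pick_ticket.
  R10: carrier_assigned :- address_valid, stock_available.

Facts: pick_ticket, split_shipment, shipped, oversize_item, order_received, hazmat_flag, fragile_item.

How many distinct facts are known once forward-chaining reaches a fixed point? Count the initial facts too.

Round 1: R1 [insured :- order_received, pick_ticket.]; R2 [dock_ready :- shipped, oversize_item.]; R6 [stock_low :- hazmat_flag, shipped.]. New: insured, dock_ready, stock_low.
Round 2: R7 [stock_available :- stock_low, dock_ready.]; R9 [address_valid :- insured, pick_ticket.]. New: stock_available, address_valid.
Round 3: R10 [carrier_assigned :- address_valid, stock_available.]. New: carrier_assigned.
Closure: {address_valid, carrier_assigned, dock_ready, fragile_item, hazmat_flag, insured, order_received, oversize_item, pick_ticket, shipped, split_shipment, stock_available, stock_low} — 13 facts.

13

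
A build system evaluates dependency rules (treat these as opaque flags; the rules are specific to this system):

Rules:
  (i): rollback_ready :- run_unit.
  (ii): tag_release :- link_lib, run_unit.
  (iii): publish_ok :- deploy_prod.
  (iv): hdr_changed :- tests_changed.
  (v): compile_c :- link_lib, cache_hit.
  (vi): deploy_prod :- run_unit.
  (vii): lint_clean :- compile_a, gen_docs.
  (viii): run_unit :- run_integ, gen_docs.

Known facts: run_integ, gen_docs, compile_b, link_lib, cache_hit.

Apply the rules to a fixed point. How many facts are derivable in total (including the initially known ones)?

Round 1: (v) [compile_c :- link_lib, cache_hit.]; (viii) [run_unit :- run_integ, gen_docs.]. Adds compile_c, run_unit.
Round 2: (i) [rollback_ready :- run_unit.]; (ii) [tag_release :- link_lib, run_unit.]; (vi) [deploy_prod :- run_unit.]. Adds rollback_ready, tag_release, deploy_prod.
Round 3: (iii) [publish_ok :- deploy_prod.]. Adds publish_ok.
Closure: {cache_hit, compile_b, compile_c, deploy_prod, gen_docs, link_lib, publish_ok, rollback_ready, run_integ, run_unit, tag_release} — 11 facts.

11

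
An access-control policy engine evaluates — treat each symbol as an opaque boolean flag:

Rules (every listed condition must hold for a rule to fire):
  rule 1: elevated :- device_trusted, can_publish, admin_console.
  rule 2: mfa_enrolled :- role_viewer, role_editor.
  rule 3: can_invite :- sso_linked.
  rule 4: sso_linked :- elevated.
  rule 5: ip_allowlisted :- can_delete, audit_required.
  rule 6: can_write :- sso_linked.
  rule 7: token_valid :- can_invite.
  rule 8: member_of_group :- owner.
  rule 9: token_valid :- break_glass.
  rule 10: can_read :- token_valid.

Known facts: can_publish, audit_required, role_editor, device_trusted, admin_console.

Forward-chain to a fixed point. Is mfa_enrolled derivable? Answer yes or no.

Round 1 fires rule 1, giving elevated.
Round 2 fires rule 4, giving sso_linked.
Round 3 fires rule 3, rule 6, giving can_invite, can_write.
Round 4 fires rule 7, giving token_valid.
Round 5 fires rule 10, giving can_read.
Fixed point reached. mfa_enrolled is concluded only by rule 2; rule 2 needs role_viewer (never derived).

no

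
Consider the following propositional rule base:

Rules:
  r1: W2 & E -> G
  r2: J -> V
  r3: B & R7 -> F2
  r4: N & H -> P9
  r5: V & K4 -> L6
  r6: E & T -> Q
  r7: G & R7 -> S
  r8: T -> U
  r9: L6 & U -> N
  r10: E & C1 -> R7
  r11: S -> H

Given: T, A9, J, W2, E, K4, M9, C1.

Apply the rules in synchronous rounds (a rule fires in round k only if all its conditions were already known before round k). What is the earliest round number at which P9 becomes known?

Round 1 fires r1, r2, r6, r8, r10, giving G, V, Q, U, R7.
Round 2 fires r5, r7, giving L6, S.
Round 3 fires r9, r11, giving N, H.
Round 4 fires r4, giving P9.
P9 first appears in round 4.

4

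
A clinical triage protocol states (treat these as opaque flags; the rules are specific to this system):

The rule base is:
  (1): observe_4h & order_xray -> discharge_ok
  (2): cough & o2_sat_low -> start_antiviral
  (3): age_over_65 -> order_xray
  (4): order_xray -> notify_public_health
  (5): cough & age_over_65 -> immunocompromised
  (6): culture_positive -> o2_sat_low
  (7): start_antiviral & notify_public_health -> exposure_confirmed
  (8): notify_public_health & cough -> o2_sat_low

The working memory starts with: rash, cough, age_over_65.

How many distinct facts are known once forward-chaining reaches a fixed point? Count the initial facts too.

9

Round 1: (3) [age_over_65 -> order_xray]; (5) [cough & age_over_65 -> immunocompromised]. New: order_xray, immunocompromised.
Round 2: (4) [order_xray -> notify_public_health]. New: notify_public_health.
Round 3: (8) [notify_public_health & cough -> o2_sat_low]. New: o2_sat_low.
Round 4: (2) [cough & o2_sat_low -> start_antiviral]. New: start_antiviral.
Round 5: (7) [start_antiviral & notify_public_health -> exposure_confirmed]. New: exposure_confirmed.
Closure: {age_over_65, cough, exposure_confirmed, immunocompromised, notify_public_health, o2_sat_low, order_xray, rash, start_antiviral} — 9 facts.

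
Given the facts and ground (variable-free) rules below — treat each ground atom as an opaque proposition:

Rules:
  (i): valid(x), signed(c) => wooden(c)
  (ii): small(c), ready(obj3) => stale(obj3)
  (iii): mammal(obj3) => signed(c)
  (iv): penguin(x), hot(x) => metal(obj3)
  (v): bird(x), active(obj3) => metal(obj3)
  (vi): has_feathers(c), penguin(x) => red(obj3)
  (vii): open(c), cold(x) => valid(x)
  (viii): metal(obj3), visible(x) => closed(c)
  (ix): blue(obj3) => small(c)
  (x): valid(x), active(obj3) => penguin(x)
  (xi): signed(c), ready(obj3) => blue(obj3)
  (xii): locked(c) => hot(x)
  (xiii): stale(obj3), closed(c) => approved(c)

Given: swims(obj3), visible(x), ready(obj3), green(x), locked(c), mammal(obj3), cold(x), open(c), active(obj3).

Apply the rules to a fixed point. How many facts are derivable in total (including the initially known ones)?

20

Round 1 fires (iii), (vii), (xii), giving signed(c), valid(x), hot(x).
Round 2 fires (i), (x), (xi), giving wooden(c), penguin(x), blue(obj3).
Round 3 fires (iv), (ix), giving metal(obj3), small(c).
Round 4 fires (ii), (viii), giving stale(obj3), closed(c).
Round 5 fires (xiii), giving approved(c).
Closure: {active(obj3), approved(c), blue(obj3), closed(c), cold(x), green(x), hot(x), locked(c), mammal(obj3), metal(obj3), open(c), penguin(x), ready(obj3), signed(c), small(c), stale(obj3), swims(obj3), valid(x), visible(x), wooden(c)} — 20 facts.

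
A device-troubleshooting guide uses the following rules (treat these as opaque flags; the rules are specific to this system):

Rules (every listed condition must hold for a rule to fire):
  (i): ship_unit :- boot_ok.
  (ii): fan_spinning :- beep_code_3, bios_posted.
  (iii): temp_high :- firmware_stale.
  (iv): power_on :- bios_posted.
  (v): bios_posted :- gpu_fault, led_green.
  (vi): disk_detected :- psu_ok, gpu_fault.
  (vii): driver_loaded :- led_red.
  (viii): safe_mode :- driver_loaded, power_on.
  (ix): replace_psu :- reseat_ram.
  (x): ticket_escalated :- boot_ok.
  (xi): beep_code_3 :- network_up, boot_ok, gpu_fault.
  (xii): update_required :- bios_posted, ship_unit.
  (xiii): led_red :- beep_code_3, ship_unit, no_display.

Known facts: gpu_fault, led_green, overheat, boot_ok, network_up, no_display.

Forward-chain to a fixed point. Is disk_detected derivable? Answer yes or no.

[1] (i) [ship_unit :- boot_ok.]; (v) [bios_posted :- gpu_fault, led_green.]; (x) [ticket_escalated :- boot_ok.]; (xi) [beep_code_3 :- network_up, boot_ok, gpu_fault.]. ⇒ new: ship_unit, bios_posted, ticket_escalated, beep_code_3.
[2] (ii) [fan_spinning :- beep_code_3, bios_posted.]; (iv) [power_on :- bios_posted.]; (xii) [update_required :- bios_posted, ship_unit.]; (xiii) [led_red :- beep_code_3, ship_unit, no_display.]. ⇒ new: fan_spinning, power_on, update_required, led_red.
[3] (vii) [driver_loaded :- led_red.]. ⇒ new: driver_loaded.
[4] (viii) [safe_mode :- driver_loaded, power_on.]. ⇒ new: safe_mode.
Fixed point reached. disk_detected is concluded only by (vi); (vi) needs psu_ok (never derived).

no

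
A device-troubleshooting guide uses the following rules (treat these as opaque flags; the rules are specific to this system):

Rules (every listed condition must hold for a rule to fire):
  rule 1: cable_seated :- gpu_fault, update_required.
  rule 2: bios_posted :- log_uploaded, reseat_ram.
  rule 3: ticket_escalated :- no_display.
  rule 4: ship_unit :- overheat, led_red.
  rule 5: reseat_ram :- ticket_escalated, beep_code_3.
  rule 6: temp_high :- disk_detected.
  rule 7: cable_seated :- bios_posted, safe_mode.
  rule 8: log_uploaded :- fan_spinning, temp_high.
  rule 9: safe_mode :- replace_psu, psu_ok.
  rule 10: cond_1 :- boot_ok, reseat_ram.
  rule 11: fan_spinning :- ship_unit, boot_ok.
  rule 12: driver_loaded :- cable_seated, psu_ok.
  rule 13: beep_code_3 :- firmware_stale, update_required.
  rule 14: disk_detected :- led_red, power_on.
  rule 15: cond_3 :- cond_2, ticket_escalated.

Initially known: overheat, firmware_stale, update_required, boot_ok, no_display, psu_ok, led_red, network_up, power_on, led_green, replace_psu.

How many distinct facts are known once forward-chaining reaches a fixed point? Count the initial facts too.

24

Round 1: rule 3 [ticket_escalated :- no_display.]; rule 4 [ship_unit :- overheat, led_red.]; rule 9 [safe_mode :- replace_psu, psu_ok.]; rule 13 [beep_code_3 :- firmware_stale, update_required.]; rule 14 [disk_detected :- led_red, power_on.]. New: ticket_escalated, ship_unit, safe_mode, beep_code_3, disk_detected.
Round 2: rule 5 [reseat_ram :- ticket_escalated, beep_code_3.]; rule 6 [temp_high :- disk_detected.]; rule 11 [fan_spinning :- ship_unit, boot_ok.]. New: reseat_ram, temp_high, fan_spinning.
Round 3: rule 8 [log_uploaded :- fan_spinning, temp_high.]; rule 10 [cond_1 :- boot_ok, reseat_ram.]. New: log_uploaded, cond_1.
Round 4: rule 2 [bios_posted :- log_uploaded, reseat_ram.]. New: bios_posted.
Round 5: rule 7 [cable_seated :- bios_posted, safe_mode.]. New: cable_seated.
Round 6: rule 12 [driver_loaded :- cable_seated, psu_ok.]. New: driver_loaded.
Closure: {beep_code_3, bios_posted, boot_ok, cable_seated, cond_1, disk_detected, driver_loaded, fan_spinning, firmware_stale, led_green, led_red, log_uploaded, network_up, no_display, overheat, power_on, psu_ok, replace_psu, reseat_ram, safe_mode, ship_unit, temp_high, ticket_escalated, update_required} — 24 facts.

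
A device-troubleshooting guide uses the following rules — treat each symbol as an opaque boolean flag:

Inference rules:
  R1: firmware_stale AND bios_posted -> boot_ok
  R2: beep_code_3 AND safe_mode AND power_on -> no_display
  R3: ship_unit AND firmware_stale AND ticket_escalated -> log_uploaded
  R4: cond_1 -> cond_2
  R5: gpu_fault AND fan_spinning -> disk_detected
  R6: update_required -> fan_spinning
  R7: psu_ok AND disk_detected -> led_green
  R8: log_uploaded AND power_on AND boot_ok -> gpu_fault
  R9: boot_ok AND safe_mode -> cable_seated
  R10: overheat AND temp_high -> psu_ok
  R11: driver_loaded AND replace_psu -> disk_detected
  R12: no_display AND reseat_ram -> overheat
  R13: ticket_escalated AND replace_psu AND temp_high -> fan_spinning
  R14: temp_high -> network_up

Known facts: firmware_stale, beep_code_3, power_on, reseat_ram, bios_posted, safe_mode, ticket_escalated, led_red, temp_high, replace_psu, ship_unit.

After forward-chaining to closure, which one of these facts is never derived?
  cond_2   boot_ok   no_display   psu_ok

[1] R1 [firmware_stale AND bios_posted -> boot_ok]; R2 [beep_code_3 AND safe_mode AND power_on -> no_display]; R3 [ship_unit AND firmware_stale AND ticket_escalated -> log_uploaded]; R13 [ticket_escalated AND replace_psu AND temp_high -> fan_spinning]; R14 [temp_high -> network_up]. ⇒ new: boot_ok, no_display, log_uploaded, fan_spinning, network_up.
[2] R8 [log_uploaded AND power_on AND boot_ok -> gpu_fault]; R9 [boot_ok AND safe_mode -> cable_seated]; R12 [no_display AND reseat_ram -> overheat]. ⇒ new: gpu_fault, cable_seated, overheat.
[3] R5 [gpu_fault AND fan_spinning -> disk_detected]; R10 [overheat AND temp_high -> psu_ok]. ⇒ new: disk_detected, psu_ok.
[4] R7 [psu_ok AND disk_detected -> led_green]. ⇒ new: led_green.
Derived: boot_ok (round 1), no_display (round 1), psu_ok (round 3). cond_2 never appears in any round.

cond_2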